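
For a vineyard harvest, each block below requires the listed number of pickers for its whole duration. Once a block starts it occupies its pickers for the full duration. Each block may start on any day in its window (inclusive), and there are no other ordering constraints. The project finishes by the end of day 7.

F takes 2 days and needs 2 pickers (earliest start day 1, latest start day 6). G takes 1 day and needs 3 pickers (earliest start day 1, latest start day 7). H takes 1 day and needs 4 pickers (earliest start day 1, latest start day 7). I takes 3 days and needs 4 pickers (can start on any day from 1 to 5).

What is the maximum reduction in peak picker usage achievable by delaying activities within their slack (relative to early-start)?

9

Early-start peak: d1:13  d2:6  d3:4  d4:0  d5:0  d6:0  d7:0 ⇒ 13.
Leveled (F@1, G@3, H@4, I@5): d1:2  d2:2  d3:3  d4:4  d5:4  d6:4  d7:4 ⇒ 4.
Reduction 13 − 4 = 9.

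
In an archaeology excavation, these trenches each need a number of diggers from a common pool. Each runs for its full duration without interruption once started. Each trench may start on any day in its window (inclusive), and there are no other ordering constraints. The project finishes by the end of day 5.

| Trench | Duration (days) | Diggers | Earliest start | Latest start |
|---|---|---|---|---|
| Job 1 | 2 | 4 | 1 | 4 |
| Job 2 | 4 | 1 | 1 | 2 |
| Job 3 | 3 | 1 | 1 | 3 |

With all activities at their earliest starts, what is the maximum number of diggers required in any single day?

Early-start schedule: Job 1@1, Job 2@1, Job 3@1.
Load per day: day 1: 6, day 2: 6, day 3: 2, day 4: 1, day 5: 0.
Peak is 6.

6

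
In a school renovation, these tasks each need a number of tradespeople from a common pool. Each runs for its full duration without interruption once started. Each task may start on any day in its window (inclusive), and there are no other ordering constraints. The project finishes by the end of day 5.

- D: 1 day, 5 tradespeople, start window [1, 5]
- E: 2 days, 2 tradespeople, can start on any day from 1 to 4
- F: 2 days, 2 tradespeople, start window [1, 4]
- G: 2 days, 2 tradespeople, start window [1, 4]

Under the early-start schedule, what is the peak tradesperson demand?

Early-start schedule: D@1, E@1, F@1, G@1.
Load per day: day 1: 11, day 2: 6, day 3: 0, day 4: 0, day 5: 0.
Peak is 11.

11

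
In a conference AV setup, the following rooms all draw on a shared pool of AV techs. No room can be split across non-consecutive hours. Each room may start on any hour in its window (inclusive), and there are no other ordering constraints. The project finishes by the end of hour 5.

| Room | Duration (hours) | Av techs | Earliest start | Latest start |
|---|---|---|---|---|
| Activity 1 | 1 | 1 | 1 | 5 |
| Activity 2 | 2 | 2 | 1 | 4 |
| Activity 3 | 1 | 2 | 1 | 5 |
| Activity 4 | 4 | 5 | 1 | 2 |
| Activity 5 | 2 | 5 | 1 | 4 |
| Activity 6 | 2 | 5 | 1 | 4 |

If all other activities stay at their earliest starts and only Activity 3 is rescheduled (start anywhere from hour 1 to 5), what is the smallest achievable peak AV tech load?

Activity 3@1: h1:20  h2:17  h3:5  h4:5  h5:0 → peak 20
Activity 3@2: h1:18  h2:19  h3:5  h4:5  h5:0 → peak 19
Activity 3@3: h1:18  h2:17  h3:7  h4:5  h5:0 → peak 18
Activity 3@4: h1:18  h2:17  h3:5  h4:7  h5:0 → peak 18
Activity 3@5: h1:18  h2:17  h3:5  h4:5  h5:2 → peak 18
Best is Activity 3@3, peak 18.

18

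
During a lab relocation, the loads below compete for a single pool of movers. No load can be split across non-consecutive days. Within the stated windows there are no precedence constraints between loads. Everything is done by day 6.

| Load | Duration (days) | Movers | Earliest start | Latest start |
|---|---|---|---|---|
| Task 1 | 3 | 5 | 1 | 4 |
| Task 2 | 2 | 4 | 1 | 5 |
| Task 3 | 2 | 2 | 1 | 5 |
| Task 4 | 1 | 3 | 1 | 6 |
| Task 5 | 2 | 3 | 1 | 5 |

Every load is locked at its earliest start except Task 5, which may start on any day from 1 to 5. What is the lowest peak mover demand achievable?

Task 5@1: d1:17  d2:14  d3:5  d4:0  d5:0  d6:0 → peak 17
Task 5@2: d1:14  d2:14  d3:8  d4:0  d5:0  d6:0 → peak 14
Task 5@3: d1:14  d2:11  d3:8  d4:3  d5:0  d6:0 → peak 14
Task 5@4: d1:14  d2:11  d3:5  d4:3  d5:3  d6:0 → peak 14
Task 5@5: d1:14  d2:11  d3:5  d4:0  d5:3  d6:3 → peak 14
Best is Task 5@2, peak 14.

14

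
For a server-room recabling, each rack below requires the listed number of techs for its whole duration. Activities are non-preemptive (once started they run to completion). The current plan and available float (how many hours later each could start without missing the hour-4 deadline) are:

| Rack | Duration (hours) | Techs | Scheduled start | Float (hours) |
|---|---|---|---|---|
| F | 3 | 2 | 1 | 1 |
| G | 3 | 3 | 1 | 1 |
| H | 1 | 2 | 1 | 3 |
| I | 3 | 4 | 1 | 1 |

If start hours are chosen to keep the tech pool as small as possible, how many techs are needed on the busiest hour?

9

Early-start (F@1, G@1, H@1, I@1) gives peak 11: h1:11  h2:9  h3:9  h4:0.
Shift I→2.
Schedule F@1, G@1, H@1, I@2: h1:7  h2:9  h3:9  h4:4 — peak 9.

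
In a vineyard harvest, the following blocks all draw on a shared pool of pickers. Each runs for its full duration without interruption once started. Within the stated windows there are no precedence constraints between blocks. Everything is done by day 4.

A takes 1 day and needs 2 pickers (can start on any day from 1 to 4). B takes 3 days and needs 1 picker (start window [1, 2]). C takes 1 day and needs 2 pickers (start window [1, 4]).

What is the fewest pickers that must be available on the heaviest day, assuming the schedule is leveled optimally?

3

Early-start (A@1, B@1, C@1) gives peak 5: d1:5  d2:1  d3:1  d4:0.
Shift C→2.
Schedule A@1, B@1, C@2: d1:3  d2:3  d3:1  d4:0 — peak 3.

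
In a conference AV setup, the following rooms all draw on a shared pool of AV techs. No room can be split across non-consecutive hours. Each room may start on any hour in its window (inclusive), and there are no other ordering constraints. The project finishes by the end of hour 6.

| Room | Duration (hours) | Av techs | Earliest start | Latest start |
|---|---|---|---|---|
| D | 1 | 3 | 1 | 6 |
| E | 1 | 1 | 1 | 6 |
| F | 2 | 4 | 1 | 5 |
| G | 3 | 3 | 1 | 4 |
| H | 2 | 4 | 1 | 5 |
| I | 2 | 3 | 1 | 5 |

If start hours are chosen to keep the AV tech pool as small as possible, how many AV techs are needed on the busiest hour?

7

Early-start (D@1, E@1, F@1, G@1, H@1, I@1) gives peak 18: h1:18  h2:14  h3:3  h4:0  h5:0  h6:0.
Shift F→2, H→4, I→4.
Schedule D@1, E@1, F@2, G@1, H@4, I@4: h1:7  h2:7  h3:7  h4:7  h5:7  h6:0 — peak 7.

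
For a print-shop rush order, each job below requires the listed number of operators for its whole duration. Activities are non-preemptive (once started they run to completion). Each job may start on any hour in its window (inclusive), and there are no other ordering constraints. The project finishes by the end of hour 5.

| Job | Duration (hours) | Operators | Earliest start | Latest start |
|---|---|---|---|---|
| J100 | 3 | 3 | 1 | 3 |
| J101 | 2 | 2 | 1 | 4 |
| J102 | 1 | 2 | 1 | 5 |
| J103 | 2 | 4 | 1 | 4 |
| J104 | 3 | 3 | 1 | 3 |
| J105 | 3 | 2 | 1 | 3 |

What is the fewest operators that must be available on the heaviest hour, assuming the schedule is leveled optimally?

8

Early-start (J100@1, J101@1, J102@1, J103@1, J104@1, J105@1) gives peak 16: h1:16  h2:14  h3:8  h4:0  h5:0.
Shift J102→4, J103→4, J105→3.
Schedule J100@1, J101@1, J102@4, J103@4, J104@1, J105@3: h1:8  h2:8  h3:8  h4:8  h5:6 — peak 8.
Total operator-hours = 38 over 5 hours ⇒ peak ≥ ⌈38/5⌉ = 8, so 8 is optimal.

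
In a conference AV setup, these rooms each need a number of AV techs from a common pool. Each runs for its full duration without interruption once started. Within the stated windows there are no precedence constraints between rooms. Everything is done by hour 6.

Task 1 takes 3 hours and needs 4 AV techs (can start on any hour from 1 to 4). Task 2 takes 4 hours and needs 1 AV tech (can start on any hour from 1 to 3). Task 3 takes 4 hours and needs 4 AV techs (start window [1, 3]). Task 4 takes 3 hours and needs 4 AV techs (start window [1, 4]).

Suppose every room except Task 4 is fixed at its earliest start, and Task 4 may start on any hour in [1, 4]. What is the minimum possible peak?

9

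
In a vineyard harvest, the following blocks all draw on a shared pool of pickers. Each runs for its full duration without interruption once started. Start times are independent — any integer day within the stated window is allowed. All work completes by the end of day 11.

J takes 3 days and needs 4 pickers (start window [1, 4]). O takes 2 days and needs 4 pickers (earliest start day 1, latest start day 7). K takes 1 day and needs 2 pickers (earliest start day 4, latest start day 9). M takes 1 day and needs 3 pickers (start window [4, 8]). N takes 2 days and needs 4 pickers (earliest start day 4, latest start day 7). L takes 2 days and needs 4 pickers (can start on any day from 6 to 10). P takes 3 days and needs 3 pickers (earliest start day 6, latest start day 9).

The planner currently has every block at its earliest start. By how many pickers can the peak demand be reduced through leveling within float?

2

Early-start peak: d1:8  d2:8  d3:4  d4:9  d5:4  d6:7  d7:7  d8:3  d9:0  d10:0  d11:0 ⇒ 9.
Leveled (J@1, O@4, K@4, M@5, N@6, L@8, P@6): d1:4  d2:4  d3:4  d4:6  d5:7  d6:7  d7:7  d8:7  d9:4  d10:0  d11:0 ⇒ 7.
Reduction 9 − 7 = 2.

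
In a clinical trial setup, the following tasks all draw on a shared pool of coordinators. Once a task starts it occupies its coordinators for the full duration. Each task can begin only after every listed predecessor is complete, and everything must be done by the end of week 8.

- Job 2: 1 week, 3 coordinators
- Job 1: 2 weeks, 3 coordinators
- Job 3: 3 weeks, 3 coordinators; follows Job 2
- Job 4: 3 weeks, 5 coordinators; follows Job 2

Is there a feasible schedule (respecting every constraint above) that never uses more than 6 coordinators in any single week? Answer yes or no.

Schedule Job 2@1, Job 1@1, Job 3@2, Job 4@5: w1:6  w2:6  w3:3  w4:3  w5:5  w6:5  w7:5  w8:0 — peak 6 ≤ 6.

yes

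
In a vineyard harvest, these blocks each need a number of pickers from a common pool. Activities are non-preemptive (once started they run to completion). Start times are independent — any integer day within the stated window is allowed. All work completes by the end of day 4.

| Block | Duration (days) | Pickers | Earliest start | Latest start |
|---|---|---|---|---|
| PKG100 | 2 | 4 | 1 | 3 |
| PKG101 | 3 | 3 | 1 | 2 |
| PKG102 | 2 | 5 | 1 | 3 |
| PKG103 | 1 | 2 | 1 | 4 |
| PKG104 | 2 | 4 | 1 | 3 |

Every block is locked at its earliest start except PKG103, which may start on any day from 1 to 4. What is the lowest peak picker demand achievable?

PKG103@1: d1:18  d2:16  d3:3  d4:0 → peak 18
PKG103@2: d1:16  d2:18  d3:3  d4:0 → peak 18
PKG103@3: d1:16  d2:16  d3:5  d4:0 → peak 16
PKG103@4: d1:16  d2:16  d3:3  d4:2 → peak 16
Best is PKG103@3, peak 16.

16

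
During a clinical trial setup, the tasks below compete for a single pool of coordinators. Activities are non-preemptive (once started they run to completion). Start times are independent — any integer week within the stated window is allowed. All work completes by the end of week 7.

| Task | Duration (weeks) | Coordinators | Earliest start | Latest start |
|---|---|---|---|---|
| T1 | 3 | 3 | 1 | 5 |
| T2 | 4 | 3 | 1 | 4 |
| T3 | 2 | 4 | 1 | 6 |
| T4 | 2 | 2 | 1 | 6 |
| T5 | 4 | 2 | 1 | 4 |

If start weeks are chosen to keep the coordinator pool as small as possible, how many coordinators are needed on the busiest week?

7

Early-start (T1@1, T2@1, T3@1, T4@1, T5@1) gives peak 14: w1:14  w2:14  w3:8  w4:5  w5:0  w6:0  w7:0.
Shift T3→6, T4→4, T5→4.
Schedule T1@1, T2@1, T3@6, T4@4, T5@4: w1:6  w2:6  w3:6  w4:7  w5:4  w6:6  w7:6 — peak 7.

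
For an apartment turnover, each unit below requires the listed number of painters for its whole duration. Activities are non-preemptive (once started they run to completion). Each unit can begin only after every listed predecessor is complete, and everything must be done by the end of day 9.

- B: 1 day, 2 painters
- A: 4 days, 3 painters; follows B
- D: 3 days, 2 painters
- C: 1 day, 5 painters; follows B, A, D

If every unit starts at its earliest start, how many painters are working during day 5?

3

At early start, day 5 has: A.
Demand: 3 = 3.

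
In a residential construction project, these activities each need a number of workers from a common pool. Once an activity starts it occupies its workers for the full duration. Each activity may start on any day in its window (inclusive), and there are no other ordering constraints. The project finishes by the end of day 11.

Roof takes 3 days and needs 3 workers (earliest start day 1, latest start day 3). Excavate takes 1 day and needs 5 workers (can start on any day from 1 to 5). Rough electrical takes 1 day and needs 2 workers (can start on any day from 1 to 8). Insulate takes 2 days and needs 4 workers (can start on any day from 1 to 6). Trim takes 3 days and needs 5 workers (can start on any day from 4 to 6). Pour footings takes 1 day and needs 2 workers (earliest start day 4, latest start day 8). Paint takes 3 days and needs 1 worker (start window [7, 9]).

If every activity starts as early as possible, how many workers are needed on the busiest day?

Early-start schedule: Roof@1, Excavate@1, Rough electrical@1, Insulate@1, Trim@4, Pour footings@4, Paint@7.
Load per day: day 1: 14, day 2: 7, day 3: 3, day 4: 7, day 5: 5, day 6: 5, day 7: 1, day 8: 1, day 9: 1, day 10: 0, day 11: 0.
Peak is 14.

14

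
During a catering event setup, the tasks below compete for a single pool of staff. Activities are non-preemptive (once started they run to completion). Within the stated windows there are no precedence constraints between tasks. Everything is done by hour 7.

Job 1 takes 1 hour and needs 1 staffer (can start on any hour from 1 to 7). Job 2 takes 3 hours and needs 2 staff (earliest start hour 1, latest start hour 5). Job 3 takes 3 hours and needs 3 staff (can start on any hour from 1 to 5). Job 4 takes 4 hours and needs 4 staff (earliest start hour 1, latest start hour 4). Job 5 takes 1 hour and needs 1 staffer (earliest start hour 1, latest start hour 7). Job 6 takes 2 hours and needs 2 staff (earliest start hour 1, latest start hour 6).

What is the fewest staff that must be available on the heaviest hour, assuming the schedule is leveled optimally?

6

Early-start (Job 1@1, Job 2@1, Job 3@1, Job 4@1, Job 5@1, Job 6@1) gives peak 13: h1:13  h2:11  h3:9  h4:4  h5:0  h6:0  h7:0.
Shift Job 4→4, Job 5→2, Job 6→4.
Schedule Job 1@1, Job 2@1, Job 3@1, Job 4@4, Job 5@2, Job 6@4: h1:6  h2:6  h3:5  h4:6  h5:6  h6:4  h7:4 — peak 6.
Total staffer-hours = 37 over 7 hours ⇒ peak ≥ ⌈37/7⌉ = 6, so 6 is optimal.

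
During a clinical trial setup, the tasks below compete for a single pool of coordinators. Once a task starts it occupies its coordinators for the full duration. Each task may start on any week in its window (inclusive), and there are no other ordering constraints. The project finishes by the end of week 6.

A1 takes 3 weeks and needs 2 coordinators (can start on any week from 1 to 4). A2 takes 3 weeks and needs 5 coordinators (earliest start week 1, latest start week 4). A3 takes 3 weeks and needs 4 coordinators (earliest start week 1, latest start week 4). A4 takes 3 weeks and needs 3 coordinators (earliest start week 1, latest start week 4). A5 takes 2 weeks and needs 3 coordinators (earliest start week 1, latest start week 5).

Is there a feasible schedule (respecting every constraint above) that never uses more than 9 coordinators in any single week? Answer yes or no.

yes

Schedule A1@1, A2@4, A3@1, A4@1, A5@4: w1:9  w2:9  w3:9  w4:8  w5:8  w6:5 — peak 9 ≤ 9.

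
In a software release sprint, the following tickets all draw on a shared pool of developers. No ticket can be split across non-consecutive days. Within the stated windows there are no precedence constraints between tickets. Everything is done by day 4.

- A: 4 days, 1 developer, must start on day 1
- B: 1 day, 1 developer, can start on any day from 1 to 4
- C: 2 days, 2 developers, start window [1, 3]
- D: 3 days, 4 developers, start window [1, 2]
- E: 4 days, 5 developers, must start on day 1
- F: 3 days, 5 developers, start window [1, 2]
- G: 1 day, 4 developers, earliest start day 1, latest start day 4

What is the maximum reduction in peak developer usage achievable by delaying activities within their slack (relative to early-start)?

Early-start peak: d1:22  d2:17  d3:15  d4:6 ⇒ 22.
Leveled (A@1, B@1, C@1, D@1, E@1, F@2, G@1): d1:17  d2:17  d3:15  d4:11 ⇒ 17.
Reduction 22 − 17 = 5.

5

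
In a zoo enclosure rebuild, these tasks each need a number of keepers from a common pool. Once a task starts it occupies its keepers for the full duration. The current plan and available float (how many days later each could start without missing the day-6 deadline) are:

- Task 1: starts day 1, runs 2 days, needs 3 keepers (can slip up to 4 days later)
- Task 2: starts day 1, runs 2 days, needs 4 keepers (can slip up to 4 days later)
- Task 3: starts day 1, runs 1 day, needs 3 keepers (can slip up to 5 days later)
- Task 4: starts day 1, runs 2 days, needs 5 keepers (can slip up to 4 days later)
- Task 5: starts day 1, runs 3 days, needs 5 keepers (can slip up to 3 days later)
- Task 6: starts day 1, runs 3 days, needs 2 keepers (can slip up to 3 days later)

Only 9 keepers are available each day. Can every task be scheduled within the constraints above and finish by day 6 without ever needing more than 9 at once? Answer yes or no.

yes

Schedule Task 1@1, Task 2@3, Task 3@4, Task 4@5, Task 5@1, Task 6@4: d1:8  d2:8  d3:9  d4:9  d5:7  d6:7 — peak 9 ≤ 9.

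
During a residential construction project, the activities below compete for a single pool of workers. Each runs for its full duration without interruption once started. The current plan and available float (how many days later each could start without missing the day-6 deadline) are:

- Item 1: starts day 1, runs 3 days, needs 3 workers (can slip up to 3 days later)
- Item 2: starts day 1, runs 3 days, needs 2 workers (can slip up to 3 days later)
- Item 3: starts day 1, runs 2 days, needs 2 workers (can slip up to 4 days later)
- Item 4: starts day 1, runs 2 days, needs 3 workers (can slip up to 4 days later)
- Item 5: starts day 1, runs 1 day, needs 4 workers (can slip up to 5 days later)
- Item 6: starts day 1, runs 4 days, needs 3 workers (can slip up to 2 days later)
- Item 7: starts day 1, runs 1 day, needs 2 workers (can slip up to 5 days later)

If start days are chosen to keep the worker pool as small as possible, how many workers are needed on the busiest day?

8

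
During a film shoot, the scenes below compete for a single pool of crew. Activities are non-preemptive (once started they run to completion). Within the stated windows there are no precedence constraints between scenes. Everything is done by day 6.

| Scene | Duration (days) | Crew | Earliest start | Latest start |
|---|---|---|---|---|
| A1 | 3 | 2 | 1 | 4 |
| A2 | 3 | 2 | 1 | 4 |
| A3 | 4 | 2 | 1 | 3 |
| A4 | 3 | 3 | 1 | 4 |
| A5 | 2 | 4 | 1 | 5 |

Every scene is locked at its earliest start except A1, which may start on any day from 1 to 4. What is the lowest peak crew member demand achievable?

A1@1: d1:13  d2:13  d3:9  d4:2  d5:0  d6:0 → peak 13
A1@2: d1:11  d2:13  d3:9  d4:4  d5:0  d6:0 → peak 13
A1@3: d1:11  d2:11  d3:9  d4:4  d5:2  d6:0 → peak 11
A1@4: d1:11  d2:11  d3:7  d4:4  d5:2  d6:2 → peak 11
Best is A1@3, peak 11.

11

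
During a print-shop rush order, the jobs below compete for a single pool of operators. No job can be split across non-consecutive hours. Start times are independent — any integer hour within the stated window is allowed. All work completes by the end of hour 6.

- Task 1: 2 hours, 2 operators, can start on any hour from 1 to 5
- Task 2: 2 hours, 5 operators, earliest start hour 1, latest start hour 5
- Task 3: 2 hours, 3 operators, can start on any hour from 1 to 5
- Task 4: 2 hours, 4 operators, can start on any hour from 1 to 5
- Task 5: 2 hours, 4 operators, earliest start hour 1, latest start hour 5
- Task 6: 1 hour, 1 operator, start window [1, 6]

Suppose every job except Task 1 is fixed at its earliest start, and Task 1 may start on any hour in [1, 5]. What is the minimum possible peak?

Task 1@1: h1:19  h2:18  h3:0  h4:0  h5:0  h6:0 → peak 19
Task 1@2: h1:17  h2:18  h3:2  h4:0  h5:0  h6:0 → peak 18
Task 1@3: h1:17  h2:16  h3:2  h4:2  h5:0  h6:0 → peak 17
Task 1@4: h1:17  h2:16  h3:0  h4:2  h5:2  h6:0 → peak 17
Task 1@5: h1:17  h2:16  h3:0  h4:0  h5:2  h6:2 → peak 17
Best is Task 1@3, peak 17.

17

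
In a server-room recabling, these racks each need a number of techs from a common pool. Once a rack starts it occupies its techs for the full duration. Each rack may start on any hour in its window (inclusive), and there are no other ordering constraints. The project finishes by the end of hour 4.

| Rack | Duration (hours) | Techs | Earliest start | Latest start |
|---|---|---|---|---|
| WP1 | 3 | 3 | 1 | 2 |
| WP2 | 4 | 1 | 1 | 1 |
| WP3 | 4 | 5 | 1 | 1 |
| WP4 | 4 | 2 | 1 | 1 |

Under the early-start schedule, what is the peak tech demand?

Early-start schedule: WP1@1, WP2@1, WP3@1, WP4@1.
Load per hour: hour 1: 11, hour 2: 11, hour 3: 11, hour 4: 8.
Peak is 11.

11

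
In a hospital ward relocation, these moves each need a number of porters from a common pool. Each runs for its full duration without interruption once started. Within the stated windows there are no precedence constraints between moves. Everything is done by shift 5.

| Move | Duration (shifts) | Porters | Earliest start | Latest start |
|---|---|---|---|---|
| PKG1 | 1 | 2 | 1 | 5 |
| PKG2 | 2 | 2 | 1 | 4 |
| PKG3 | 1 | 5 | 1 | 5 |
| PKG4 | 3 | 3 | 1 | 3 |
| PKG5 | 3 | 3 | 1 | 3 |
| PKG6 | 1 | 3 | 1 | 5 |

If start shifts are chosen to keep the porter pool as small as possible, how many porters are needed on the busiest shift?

Early-start (PKG1@1, PKG2@1, PKG3@1, PKG4@1, PKG5@1, PKG6@1) gives peak 18: s1:18  s2:8  s3:6  s4:0  s5:0.
Shift PKG3→2, PKG4→3, PKG5→3.
Schedule PKG1@1, PKG2@1, PKG3@2, PKG4@3, PKG5@3, PKG6@1: s1:7  s2:7  s3:6  s4:6  s5:6 — peak 7.
Total porter-shifts = 32 over 5 shifts ⇒ peak ≥ ⌈32/5⌉ = 7, so 7 is optimal.

7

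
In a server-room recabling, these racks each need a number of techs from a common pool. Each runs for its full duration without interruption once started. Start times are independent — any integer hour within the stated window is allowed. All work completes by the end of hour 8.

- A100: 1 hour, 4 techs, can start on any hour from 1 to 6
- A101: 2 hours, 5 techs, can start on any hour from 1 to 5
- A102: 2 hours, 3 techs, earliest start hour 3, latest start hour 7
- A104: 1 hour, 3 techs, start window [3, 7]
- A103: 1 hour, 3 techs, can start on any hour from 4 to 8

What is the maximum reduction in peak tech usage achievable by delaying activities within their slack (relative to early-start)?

Early-start peak: h1:9  h2:5  h3:6  h4:6  h5:0  h6:0  h7:0  h8:0 ⇒ 9.
Leveled (A100@1, A101@2, A102@4, A104@6, A103@7): h1:4  h2:5  h3:5  h4:3  h5:3  h6:3  h7:3  h8:0 ⇒ 5.
Reduction 9 − 5 = 4.

4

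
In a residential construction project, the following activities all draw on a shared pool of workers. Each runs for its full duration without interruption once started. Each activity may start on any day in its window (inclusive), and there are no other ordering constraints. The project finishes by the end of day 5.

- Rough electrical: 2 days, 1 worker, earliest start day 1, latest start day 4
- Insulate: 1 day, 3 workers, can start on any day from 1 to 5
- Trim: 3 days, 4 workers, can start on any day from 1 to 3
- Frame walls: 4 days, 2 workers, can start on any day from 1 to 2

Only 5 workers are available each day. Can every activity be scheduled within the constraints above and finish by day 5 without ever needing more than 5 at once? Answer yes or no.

no

The minimum achievable peak is 6; 5 < 6, so no feasible schedule stays within the cap.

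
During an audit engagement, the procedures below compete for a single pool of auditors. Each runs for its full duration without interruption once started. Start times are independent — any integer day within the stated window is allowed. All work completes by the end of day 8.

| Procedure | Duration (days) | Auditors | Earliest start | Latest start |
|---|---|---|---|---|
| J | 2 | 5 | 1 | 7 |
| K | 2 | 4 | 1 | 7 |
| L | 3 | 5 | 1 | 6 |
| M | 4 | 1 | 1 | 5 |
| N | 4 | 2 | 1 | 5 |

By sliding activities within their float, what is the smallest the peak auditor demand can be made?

Early-start (J@1, K@1, L@1, M@1, N@1) gives peak 17: d1:17  d2:17  d3:8  d4:3  d5:0  d6:0  d7:0  d8:0.
Shift K→3, L→5, N→3.
Schedule J@1, K@3, L@5, M@1, N@3: d1:6  d2:6  d3:7  d4:7  d5:7  d6:7  d7:5  d8:0 — peak 7.

7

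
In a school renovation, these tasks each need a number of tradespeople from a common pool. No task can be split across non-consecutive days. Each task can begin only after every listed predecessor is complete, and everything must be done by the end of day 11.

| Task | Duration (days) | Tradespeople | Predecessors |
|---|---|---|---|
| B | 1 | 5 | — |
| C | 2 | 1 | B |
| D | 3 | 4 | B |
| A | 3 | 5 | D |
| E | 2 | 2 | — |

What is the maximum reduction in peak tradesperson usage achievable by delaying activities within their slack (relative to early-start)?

2

Early-start peak: d1:7  d2:7  d3:5  d4:4  d5:5  d6:5  d7:5  d8:0  d9:0  d10:0  d11:0 ⇒ 7.
Leveled (B@1, C@2, D@2, A@5, E@8): d1:5  d2:5  d3:5  d4:4  d5:5  d6:5  d7:5  d8:2  d9:2  d10:0  d11:0 ⇒ 5.
Reduction 7 − 5 = 2.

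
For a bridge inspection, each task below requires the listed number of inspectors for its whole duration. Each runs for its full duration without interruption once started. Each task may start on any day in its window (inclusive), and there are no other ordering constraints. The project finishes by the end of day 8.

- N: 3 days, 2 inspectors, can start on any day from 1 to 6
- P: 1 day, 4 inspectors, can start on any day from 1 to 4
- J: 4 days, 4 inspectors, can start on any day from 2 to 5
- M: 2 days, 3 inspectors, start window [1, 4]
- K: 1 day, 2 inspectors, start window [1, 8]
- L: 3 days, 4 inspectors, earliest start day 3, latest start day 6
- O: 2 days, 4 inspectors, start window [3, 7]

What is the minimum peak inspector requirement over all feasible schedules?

8

Early-start (N@1, P@1, J@2, M@1, K@1, L@3, O@3) gives peak 14: d1:11  d2:9  d3:14  d4:12  d5:8  d6:0  d7:0  d8:0.
Shift M→4, L→6, O→6.
Schedule N@1, P@1, J@2, M@4, K@1, L@6, O@6: d1:8  d2:6  d3:6  d4:7  d5:7  d6:8  d7:8  d8:4 — peak 8.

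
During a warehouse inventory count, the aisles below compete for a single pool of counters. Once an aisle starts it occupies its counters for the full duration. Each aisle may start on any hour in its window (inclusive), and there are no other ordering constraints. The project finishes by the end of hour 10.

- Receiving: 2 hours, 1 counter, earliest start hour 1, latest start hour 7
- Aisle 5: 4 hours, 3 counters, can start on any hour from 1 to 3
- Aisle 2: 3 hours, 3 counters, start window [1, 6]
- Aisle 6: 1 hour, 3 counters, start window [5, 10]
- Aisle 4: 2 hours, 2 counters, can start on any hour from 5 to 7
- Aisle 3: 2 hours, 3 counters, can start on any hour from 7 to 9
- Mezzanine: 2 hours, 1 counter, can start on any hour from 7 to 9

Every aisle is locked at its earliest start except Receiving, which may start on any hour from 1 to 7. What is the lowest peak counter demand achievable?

Receiving@1: h1:7  h2:7  h3:6  h4:3  h5:5  h6:2  h7:4  h8:4  h9:0  h10:0 → peak 7
Receiving@2: h1:6  h2:7  h3:7  h4:3  h5:5  h6:2  h7:4  h8:4  h9:0  h10:0 → peak 7
Receiving@3: h1:6  h2:6  h3:7  h4:4  h5:5  h6:2  h7:4  h8:4  h9:0  h10:0 → peak 7
Receiving@4: h1:6  h2:6  h3:6  h4:4  h5:6  h6:2  h7:4  h8:4  h9:0  h10:0 → peak 6
Receiving@5: h1:6  h2:6  h3:6  h4:3  h5:6  h6:3  h7:4  h8:4  h9:0  h10:0 → peak 6
Receiving@6: h1:6  h2:6  h3:6  h4:3  h5:5  h6:3  h7:5  h8:4  h9:0  h10:0 → peak 6
Receiving@7: h1:6  h2:6  h3:6  h4:3  h5:5  h6:2  h7:5  h8:5  h9:0  h10:0 → peak 6
Best is Receiving@4, peak 6.

6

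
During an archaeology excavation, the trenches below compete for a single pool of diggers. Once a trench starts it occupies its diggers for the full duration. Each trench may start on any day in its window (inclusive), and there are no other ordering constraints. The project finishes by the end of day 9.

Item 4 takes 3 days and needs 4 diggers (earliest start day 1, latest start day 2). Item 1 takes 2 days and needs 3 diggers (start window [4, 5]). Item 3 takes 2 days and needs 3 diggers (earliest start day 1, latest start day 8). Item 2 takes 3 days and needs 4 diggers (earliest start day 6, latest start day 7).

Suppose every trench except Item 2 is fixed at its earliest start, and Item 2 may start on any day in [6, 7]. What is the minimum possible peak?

Item 2@6: d1:7  d2:7  d3:4  d4:3  d5:3  d6:4  d7:4  d8:4  d9:0 → peak 7
Item 2@7: d1:7  d2:7  d3:4  d4:3  d5:3  d6:0  d7:4  d8:4  d9:4 → peak 7
Best is Item 2@6, peak 7.

7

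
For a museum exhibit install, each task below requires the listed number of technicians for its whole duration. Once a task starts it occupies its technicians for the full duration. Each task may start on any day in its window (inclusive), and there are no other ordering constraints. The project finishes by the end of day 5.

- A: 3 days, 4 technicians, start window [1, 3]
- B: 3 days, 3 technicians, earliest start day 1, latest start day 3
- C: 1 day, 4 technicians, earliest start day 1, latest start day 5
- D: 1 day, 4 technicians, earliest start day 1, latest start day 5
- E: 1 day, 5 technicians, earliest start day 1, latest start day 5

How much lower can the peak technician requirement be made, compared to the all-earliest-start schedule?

Early-start peak: d1:20  d2:7  d3:7  d4:0  d5:0 ⇒ 20.
Leveled (A@1, B@1, C@4, D@4, E@5): d1:7  d2:7  d3:7  d4:8  d5:5 ⇒ 8.
Reduction 20 − 8 = 12.

12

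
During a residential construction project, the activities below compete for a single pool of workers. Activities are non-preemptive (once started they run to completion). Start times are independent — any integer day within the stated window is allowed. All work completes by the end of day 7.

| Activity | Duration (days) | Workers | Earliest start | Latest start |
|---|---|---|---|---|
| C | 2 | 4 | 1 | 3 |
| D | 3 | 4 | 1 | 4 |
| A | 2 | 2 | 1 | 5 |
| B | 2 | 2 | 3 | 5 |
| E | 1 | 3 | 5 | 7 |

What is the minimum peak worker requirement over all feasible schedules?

Early-start (C@1, D@1, A@1, B@3, E@5) gives peak 10: d1:10  d2:10  d3:6  d4:2  d5:3  d6:0  d7:0.
Shift D→3, E→6.
Schedule C@1, D@3, A@1, B@3, E@6: d1:6  d2:6  d3:6  d4:6  d5:4  d6:3  d7:0 — peak 6.

6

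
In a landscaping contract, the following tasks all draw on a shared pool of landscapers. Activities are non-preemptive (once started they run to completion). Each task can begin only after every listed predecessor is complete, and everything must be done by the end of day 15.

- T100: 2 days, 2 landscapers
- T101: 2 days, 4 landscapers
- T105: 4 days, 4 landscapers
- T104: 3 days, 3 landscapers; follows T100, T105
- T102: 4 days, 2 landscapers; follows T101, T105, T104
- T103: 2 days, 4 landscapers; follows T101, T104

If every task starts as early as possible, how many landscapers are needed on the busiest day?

Early-start schedule: T100@1, T101@1, T105@1, T104@5, T102@8, T103@8.
Load per day: day 1: 10, day 2: 10, day 3: 4, day 4: 4, day 5: 3, day 6: 3, day 7: 3, day 8: 6, day 9: 6, day 10: 2, day 11: 2, day 12: 0, day 13: 0, day 14: 0, day 15: 0.
Peak is 10.

10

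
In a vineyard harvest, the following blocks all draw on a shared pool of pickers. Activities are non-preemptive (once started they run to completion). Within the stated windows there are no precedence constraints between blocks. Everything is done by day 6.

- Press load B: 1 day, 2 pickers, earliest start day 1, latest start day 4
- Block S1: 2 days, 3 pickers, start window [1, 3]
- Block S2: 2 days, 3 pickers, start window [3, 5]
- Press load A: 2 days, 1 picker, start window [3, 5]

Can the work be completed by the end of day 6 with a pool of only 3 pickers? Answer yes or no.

yes

Schedule Press load B@3, Block S1@1, Block S2@5, Press load A@3: d1:3  d2:3  d3:3  d4:1  d5:3  d6:3 — peak 3 ≤ 3.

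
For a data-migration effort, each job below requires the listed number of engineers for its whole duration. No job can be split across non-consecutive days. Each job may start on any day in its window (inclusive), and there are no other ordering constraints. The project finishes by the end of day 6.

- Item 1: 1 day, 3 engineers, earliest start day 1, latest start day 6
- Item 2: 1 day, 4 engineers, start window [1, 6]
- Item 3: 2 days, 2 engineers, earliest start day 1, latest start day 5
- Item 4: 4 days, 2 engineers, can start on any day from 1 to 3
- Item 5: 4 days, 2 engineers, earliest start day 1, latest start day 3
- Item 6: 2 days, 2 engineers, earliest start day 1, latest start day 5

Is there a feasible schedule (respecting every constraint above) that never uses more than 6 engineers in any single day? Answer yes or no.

Schedule Item 1@1, Item 2@2, Item 3@1, Item 4@3, Item 5@3, Item 6@3: d1:5  d2:6  d3:6  d4:6  d5:4  d6:4 — peak 6 ≤ 6.

yes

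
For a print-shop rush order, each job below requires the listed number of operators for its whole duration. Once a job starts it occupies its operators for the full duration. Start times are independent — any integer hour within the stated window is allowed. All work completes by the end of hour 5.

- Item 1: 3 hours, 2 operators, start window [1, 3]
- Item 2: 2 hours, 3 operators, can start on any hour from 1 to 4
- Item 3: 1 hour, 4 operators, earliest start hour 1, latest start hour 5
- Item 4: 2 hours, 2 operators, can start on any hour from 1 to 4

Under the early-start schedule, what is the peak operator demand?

Early-start schedule: Item 1@1, Item 2@1, Item 3@1, Item 4@1.
Load per hour: hour 1: 11, hour 2: 7, hour 3: 2, hour 4: 0, hour 5: 0.
Peak is 11.

11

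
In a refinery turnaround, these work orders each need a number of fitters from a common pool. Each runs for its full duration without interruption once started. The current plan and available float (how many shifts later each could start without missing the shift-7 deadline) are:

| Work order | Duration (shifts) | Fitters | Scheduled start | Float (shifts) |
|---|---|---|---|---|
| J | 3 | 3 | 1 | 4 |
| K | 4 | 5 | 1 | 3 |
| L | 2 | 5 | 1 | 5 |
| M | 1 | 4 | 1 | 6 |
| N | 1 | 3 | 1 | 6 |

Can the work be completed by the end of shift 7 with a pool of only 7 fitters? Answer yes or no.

no

The minimum achievable peak is 8; 7 < 8, so no feasible schedule stays within the cap.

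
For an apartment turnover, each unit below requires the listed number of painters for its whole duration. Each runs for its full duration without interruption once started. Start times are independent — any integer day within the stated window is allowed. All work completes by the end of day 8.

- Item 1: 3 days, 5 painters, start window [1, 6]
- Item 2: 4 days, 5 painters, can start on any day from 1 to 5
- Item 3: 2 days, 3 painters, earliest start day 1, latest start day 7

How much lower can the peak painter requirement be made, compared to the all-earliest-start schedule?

Early-start peak: d1:13  d2:13  d3:10  d4:5  d5:0  d6:0  d7:0  d8:0 ⇒ 13.
Leveled (Item 1@1, Item 2@4, Item 3@1): d1:8  d2:8  d3:5  d4:5  d5:5  d6:5  d7:5  d8:0 ⇒ 8.
Reduction 13 − 8 = 5.

5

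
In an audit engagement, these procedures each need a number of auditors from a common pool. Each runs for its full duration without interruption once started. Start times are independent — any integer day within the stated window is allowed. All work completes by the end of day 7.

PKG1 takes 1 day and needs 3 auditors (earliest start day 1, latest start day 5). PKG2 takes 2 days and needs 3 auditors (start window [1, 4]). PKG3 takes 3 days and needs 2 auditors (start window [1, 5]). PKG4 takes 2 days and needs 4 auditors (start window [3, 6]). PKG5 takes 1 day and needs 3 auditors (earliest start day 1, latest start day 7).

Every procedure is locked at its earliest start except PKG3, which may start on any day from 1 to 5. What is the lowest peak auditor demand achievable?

9

PKG3@1: d1:11  d2:5  d3:6  d4:4  d5:0  d6:0  d7:0 → peak 11
PKG3@2: d1:9  d2:5  d3:6  d4:6  d5:0  d6:0  d7:0 → peak 9
PKG3@3: d1:9  d2:3  d3:6  d4:6  d5:2  d6:0  d7:0 → peak 9
PKG3@4: d1:9  d2:3  d3:4  d4:6  d5:2  d6:2  d7:0 → peak 9
PKG3@5: d1:9  d2:3  d3:4  d4:4  d5:2  d6:2  d7:2 → peak 9
Best is PKG3@2, peak 9.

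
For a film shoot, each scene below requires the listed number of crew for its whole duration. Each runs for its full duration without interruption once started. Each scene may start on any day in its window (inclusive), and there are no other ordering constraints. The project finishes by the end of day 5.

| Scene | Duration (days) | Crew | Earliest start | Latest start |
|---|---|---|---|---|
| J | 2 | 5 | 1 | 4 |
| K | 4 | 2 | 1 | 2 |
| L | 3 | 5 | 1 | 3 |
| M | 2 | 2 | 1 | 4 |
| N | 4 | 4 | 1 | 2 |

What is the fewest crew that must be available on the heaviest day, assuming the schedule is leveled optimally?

13

Early-start (J@1, K@1, L@1, M@1, N@1) gives peak 18: d1:18  d2:18  d3:11  d4:6  d5:0.
Shift L→3.
Schedule J@1, K@1, L@3, M@1, N@1: d1:13  d2:13  d3:11  d4:11  d5:5 — peak 13.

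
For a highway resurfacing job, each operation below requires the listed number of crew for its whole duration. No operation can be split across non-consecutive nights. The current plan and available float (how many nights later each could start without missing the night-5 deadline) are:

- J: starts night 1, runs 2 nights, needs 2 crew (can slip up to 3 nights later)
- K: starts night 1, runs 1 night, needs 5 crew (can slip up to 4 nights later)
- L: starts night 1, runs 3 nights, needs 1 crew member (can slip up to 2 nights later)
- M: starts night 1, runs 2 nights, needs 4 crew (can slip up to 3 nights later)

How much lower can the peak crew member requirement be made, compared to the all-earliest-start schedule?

7

Early-start peak: n1:12  n2:7  n3:1  n4:0  n5:0 ⇒ 12.
Leveled (J@1, K@5, L@1, M@3): n1:3  n2:3  n3:5  n4:4  n5:5 ⇒ 5.
Reduction 12 − 5 = 7.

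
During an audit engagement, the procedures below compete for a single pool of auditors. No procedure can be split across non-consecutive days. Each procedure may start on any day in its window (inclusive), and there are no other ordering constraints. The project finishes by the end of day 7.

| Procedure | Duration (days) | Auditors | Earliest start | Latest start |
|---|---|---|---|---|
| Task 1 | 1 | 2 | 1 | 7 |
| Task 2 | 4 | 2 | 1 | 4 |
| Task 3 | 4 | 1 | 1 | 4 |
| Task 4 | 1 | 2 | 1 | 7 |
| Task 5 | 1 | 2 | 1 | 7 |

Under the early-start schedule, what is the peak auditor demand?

Early-start schedule: Task 1@1, Task 2@1, Task 3@1, Task 4@1, Task 5@1.
Load per day: day 1: 9, day 2: 3, day 3: 3, day 4: 3, day 5: 0, day 6: 0, day 7: 0.
Peak is 9.

9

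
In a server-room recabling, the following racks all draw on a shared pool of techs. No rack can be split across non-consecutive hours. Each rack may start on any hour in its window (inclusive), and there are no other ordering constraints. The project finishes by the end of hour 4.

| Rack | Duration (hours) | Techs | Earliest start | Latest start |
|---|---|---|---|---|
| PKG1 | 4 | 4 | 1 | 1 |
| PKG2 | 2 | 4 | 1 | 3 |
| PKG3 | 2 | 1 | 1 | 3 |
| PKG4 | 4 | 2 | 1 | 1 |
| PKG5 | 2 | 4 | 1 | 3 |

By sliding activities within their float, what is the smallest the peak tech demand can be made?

11

Early-start (PKG1@1, PKG2@1, PKG3@1, PKG4@1, PKG5@1) gives peak 15: h1:15  h2:15  h3:6  h4:6.
Shift PKG5→3.
Schedule PKG1@1, PKG2@1, PKG3@1, PKG4@1, PKG5@3: h1:11  h2:11  h3:10  h4:10 — peak 11.
Total tech-hours = 42 over 4 hours ⇒ peak ≥ ⌈42/4⌉ = 11, so 11 is optimal.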